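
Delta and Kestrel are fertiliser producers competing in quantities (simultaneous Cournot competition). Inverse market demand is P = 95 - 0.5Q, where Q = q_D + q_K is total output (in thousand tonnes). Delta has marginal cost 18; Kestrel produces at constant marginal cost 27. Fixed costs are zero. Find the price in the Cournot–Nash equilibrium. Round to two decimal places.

46.67

Delta's profit: π_D = (95 - 0.5Q)q_D - (18q_D). Setting ∂π_D/∂q_D = 0: 77 - q_D - (1/2)(q_K) = 0.
Kestrel's first-order condition: 68 - q_K - (1/2)(q_D) = 0.
Best responses: q_D = (77 - (1/2)q_K), q_K = (68 - (1/2)q_D).
Substituting one into the other gives q_D = 172/3 and q_K = 118/3.
Total output Q = 290/3, so price P = 95 - (1/2)·(290/3) = 140/3.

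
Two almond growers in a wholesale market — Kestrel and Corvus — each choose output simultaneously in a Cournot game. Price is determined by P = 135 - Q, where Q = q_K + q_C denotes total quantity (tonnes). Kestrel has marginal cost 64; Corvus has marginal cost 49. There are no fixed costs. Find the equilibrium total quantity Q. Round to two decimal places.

52.33

Kestrel's profit: π_K = (135 - Q)q_K - (64q_K). Setting ∂π_K/∂q_K = 0: 71 - 2q_K - (q_C) = 0.
Corvus's profit: π_C = (135 - Q)q_C - (49q_C). Setting ∂π_C/∂q_C = 0: 86 - 2q_C - (q_K) = 0.
Best responses: q_K = (71 - q_C)/2, q_C = (86 - q_K)/2.
Substituting one into the other gives q_K = 56/3 and q_C = 101/3.
Total output Q = 56/3 + 101/3 = 157/3.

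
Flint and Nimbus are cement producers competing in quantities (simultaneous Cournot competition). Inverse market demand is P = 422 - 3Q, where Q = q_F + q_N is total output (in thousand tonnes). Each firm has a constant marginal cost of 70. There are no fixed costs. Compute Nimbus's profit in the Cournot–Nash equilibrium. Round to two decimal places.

A representative firm's profit is π_i = q_i(422 - 3Q) - 70q_i.
First-order condition (treating rivals' output as given): 352 - 6q_i - 3q_j = 0.
By symmetry each firm produces the same amount; substituting q_j = q_i yields q_i = 352/9.
Price P = 422 - 3·(704/9) = 562/3.
Nimbus's profit: (562/3 - 70)·(352/9) = 4589.0370.

4589.04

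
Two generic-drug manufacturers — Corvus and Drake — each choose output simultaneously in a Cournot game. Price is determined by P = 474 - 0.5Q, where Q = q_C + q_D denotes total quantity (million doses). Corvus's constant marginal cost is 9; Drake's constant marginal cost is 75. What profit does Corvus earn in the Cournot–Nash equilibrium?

Corvus's profit: π_C = (474 - 0.5Q)q_C - (9q_C). Setting ∂π_C/∂q_C = 0: 465 - q_C - (1/2)(q_D) = 0.
Drake's first-order condition: 399 - q_D - (1/2)(q_C) = 0.
Best responses: q_C = (465 - (1/2)q_D), q_D = (399 - (1/2)q_C).
Solving the pair: q_C = 354, q_D = 222.
Price P = 474 - (1/2)·576 = 186.
Corvus's profit: (186 - 9)·354 = 62658.

62658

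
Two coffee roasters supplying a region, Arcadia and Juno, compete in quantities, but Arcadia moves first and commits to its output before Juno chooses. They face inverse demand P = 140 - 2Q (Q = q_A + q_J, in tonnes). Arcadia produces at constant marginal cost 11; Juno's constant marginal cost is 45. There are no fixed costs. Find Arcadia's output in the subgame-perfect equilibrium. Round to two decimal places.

Solve by backward induction. Given q_A, the follower Juno maximises π_J = (140 - 2q_A - 2q_J)q_J - 45q_J.
∂π_J/∂q_J = 95 - 2q_A - 4q_J = 0 gives the reaction function q_J = (95 - 2q_A)/4.
Arcadia substitutes q_J(q_A) into its own profit: π_A = q_A(140 - 2q_A - (95 - 2q_A)/2) - 11q_A = (185/2 - q_A)q_A - 11q_A.
Maximising: ∂π_A/∂q_A = 163/2 - 2q_A = 0, giving q_A = 163/4.
Then q_J = (95 - 2·(163/4))/4 = 27/8.

40.75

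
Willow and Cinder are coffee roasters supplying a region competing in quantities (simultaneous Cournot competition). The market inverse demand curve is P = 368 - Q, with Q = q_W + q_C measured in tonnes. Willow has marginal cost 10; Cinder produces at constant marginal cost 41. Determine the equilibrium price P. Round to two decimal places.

Willow's profit: π_W = (368 - Q)q_W - (10q_W). Setting ∂π_W/∂q_W = 0: 358 - 2q_W - (q_C) = 0.
Cinder's first-order condition: 327 - 2q_C - (q_W) = 0.
So q_W = (358 - q_C)/2 and q_C = (327 - q_W)/2.
Substituting one into the other gives q_W = 389/3 and q_C = 296/3.
Total output Q = 685/3, so price P = 368 - 685/3 = 419/3.

139.67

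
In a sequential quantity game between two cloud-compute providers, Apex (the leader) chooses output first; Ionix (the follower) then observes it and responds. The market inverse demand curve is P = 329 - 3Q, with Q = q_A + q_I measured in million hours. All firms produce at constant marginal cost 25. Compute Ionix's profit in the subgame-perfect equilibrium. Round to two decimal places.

The follower Ionix best-responds to any q_A: π_I = (329 - 3Q)q_I - 25q_I.
∂π_I/∂q_I = 304 - 3q_A - 6q_I = 0 gives the reaction function q_I = (304 - 3q_A)/6.
The leader anticipates this reaction. Substituting into P = 329 - 3Q gives P = 177 - (3/2)q_A, so π_A = (177 - (3/2)q_A)q_A - 25q_A.
The leader's first-order condition 152 - 3q_A = 0 yields q_A = 152/3.
Then q_I = (304 - 3·(152/3))/6 = 76/3.
Price P = 329 - 3·76 = 101.
Ionix's profit: (101 - 25)·(76/3) = 1925.3333.

1925.33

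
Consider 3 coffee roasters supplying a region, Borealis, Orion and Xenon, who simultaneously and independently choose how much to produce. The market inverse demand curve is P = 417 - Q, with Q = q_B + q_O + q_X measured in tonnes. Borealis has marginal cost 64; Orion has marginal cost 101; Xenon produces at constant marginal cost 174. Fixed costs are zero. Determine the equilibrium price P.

189

Borealis's profit: π_B = (417 - Q)q_B - (64q_B). Setting ∂π_B/∂q_B = 0: 353 - 2q_B - (q_O + q_X) = 0.
Orion's profit: π_O = (417 - Q)q_O - (101q_O). Setting ∂π_O/∂q_O = 0: 316 - 2q_O - (q_B + q_X) = 0.
Xenon's first-order condition: 243 - 2q_X - (q_B + q_O) = 0.
Adding the 3 first-order conditions: 912 − 4Q = 0, so Q = 228.
Back-substituting: q_B = (353 − 228) = 125, q_O = (316 − 228) = 88, q_X = (243 − 228) = 15.
Total output Q = 228, so price P = 417 - 228 = 189.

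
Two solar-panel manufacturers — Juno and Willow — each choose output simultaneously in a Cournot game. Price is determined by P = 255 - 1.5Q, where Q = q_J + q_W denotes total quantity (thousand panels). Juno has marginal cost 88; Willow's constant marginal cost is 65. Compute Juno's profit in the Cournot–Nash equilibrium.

Juno's profit: π_J = (255 - 1.5Q)q_J - (88q_J). Setting ∂π_J/∂q_J = 0: 167 - 3q_J - (3/2)(q_W) = 0.
Willow's profit: π_W = (255 - 1.5Q)q_W - (65q_W). Setting ∂π_W/∂q_W = 0: 190 - 3q_W - (3/2)(q_J) = 0.
Rearranging gives the reaction functions q_J = (167 - (3/2)q_W)/3 and q_W = (190 - (3/2)q_J)/3.
Substituting one into the other gives q_J = 32 and q_W = 142/3.
Price P = 255 - (3/2)·(238/3) = 136.
Juno's profit: (136 - 88)·32 = 1536.

1536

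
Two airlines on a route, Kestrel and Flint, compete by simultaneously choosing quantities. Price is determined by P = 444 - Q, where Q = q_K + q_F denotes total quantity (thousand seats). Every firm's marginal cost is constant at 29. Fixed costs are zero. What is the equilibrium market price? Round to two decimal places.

A representative firm's profit is π_i = q_i(444 - Q) - 29q_i.
First-order condition (treating rivals' output as given): 415 - 2q_i - q_j = 0.
With identical firms every q_j equals q_i, so q_j = q_i and 415 = 3q_i, giving q_i = 415/3.
Total output Q = 830/3, so price P = 444 - 830/3 = 502/3.

167.33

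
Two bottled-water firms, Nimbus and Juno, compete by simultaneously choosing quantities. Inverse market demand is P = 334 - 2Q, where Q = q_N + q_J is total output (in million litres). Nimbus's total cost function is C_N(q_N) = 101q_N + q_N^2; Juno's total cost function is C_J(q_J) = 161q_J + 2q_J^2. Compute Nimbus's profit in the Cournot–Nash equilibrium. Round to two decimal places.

3570.75

Nimbus's profit: π_N = (334 - 2Q)q_N - (101q_N + q_N²). Setting ∂π_N/∂q_N = 0: 233 - 6q_N - 2(q_J) = 0.
Juno's first-order condition: 173 - 8q_J - 2(q_N) = 0.
Rearranging gives the reaction functions q_N = (233 - 2q_J)/6 and q_J = (173 - 2q_N)/8.
Substituting one into the other gives q_N = 69/2 and q_J = 13.
Price P = 334 - 2·(95/2) = 239.
Nimbus's profit: 239·(69/2) - 101·(69/2) - (69/2)² = 3570.7500.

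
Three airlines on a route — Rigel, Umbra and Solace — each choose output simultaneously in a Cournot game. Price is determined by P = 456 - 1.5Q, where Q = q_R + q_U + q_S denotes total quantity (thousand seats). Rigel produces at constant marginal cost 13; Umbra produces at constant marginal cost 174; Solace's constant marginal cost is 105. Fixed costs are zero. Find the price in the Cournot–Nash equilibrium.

Rigel's profit: π_R = (456 - 1.5Q)q_R - (13q_R). Setting ∂π_R/∂q_R = 0: 443 - 3q_R - (3/2)(q_U + q_S) = 0.
Umbra's profit: π_U = (456 - 1.5Q)q_U - (174q_U). Setting ∂π_U/∂q_U = 0: 282 - 3q_U - (3/2)(q_R + q_S) = 0.
Solace's profit: π_S = (456 - 1.5Q)q_S - (105q_S). Setting ∂π_S/∂q_S = 0: 351 - 3q_S - (3/2)(q_R + q_U) = 0.
Adding the 3 first-order conditions: 1076 − 6Q = 0, so Q = 538/3.
Back-substituting: q_R = (443 − 269)/(3/2) = 116, q_U = (282 − 269)/(3/2) = 26/3, q_S = (351 − 269)/(3/2) = 164/3.
Total output Q = 538/3, so price P = 456 - (3/2)·(538/3) = 187.

187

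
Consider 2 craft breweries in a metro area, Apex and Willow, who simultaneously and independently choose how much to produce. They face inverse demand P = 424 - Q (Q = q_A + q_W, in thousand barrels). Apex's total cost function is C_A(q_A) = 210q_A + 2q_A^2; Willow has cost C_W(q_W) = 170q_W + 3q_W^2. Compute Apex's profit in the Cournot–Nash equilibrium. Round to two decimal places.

2886.96

Apex's profit: π_A = (424 - Q)q_A - (210q_A + 2q_A²). Setting ∂π_A/∂q_A = 0: 214 - 6q_A - (q_W) = 0.
Willow's profit: π_W = (424 - Q)q_W - (170q_W + 3q_W²). Setting ∂π_W/∂q_W = 0: 254 - 8q_W - (q_A) = 0.
Rearranging gives the reaction functions q_A = (214 - q_W)/6 and q_W = (254 - q_A)/8.
Substituting one into the other gives q_A = 1458/47 and q_W = 1310/47.
Price P = 424 - 58.8936 = 365.1064.
Apex's profit: 365.1064·(1458/47) - 210·(1458/47) - 2(1458/47)² = 2886.9588.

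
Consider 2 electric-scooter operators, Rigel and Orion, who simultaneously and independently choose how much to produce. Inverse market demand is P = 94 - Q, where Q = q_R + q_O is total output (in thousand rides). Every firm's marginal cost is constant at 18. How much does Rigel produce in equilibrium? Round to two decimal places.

25.33

Each firm earns π_i = (94 - Q)q_i - 18q_i.
Setting ∂π_i/∂q_i = 0 with rivals' quantities fixed: 76 - 2q_i - q_j = 0.
By symmetry each firm produces the same amount; substituting q_j = q_i yields q_i = 76/3.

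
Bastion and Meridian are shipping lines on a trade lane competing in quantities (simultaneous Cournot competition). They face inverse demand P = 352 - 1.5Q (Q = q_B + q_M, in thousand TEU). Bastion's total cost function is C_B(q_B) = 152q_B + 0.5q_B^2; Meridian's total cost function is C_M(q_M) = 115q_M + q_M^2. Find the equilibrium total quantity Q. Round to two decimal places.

72.82

Bastion's profit: π_B = (352 - 1.5Q)q_B - (152q_B + (1/2)q_B²). Setting ∂π_B/∂q_B = 0: 200 - 4q_B - (3/2)(q_M) = 0.
Meridian's profit: π_M = (352 - 1.5Q)q_M - (115q_M + q_M²). Setting ∂π_M/∂q_M = 0: 237 - 5q_M - (3/2)(q_B) = 0.
Best responses: q_B = (200 - (3/2)q_M)/4, q_M = (237 - (3/2)q_B)/5.
Substituting one into the other gives q_B = 36.3099 and q_M = 36.5070.
Total output Q = 36.3099 + 36.5070 = 72.8169.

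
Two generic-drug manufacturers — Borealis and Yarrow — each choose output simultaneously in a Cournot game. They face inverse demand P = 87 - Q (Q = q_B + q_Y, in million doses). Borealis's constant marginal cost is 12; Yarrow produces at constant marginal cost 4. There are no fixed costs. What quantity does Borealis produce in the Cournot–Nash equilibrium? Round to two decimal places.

22.33

Borealis's profit: π_B = (87 - Q)q_B - (12q_B). Setting ∂π_B/∂q_B = 0: 75 - 2q_B - (q_Y) = 0.
Yarrow's first-order condition: 83 - 2q_Y - (q_B) = 0.
So q_B = (75 - q_Y)/2 and q_Y = (83 - q_B)/2.
Substituting one into the other gives q_B = 67/3 and q_Y = 91/3.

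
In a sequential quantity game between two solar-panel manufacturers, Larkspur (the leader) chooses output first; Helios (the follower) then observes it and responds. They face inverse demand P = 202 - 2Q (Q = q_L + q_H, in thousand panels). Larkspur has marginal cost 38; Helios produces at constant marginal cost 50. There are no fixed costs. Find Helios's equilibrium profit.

512

Solve by backward induction. Given q_L, the follower Helios maximises π_H = (202 - 2q_L - 2q_H)q_H - 50q_H.
Setting the follower's marginal profit to zero, 152 - 2q_L - 4q_H = 0, i.e. q_H = (152 - 2q_L)/4.
The leader anticipates this reaction. Substituting into P = 202 - 2Q gives P = 126 - q_L, so π_L = (126 - q_L)q_L - 38q_L.
Leader FOC: 88 - 2q_L = 0, so q_L = 44.
Then q_H = (152 - 2·44)/4 = 16.
Price P = 202 - 2·60 = 82.
Helios's profit: (82 - 50)·16 = 512.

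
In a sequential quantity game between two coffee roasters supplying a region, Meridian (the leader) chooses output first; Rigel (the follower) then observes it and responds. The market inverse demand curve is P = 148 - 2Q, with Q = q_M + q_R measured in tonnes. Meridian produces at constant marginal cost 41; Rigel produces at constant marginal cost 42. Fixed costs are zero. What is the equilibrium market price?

68

The follower Rigel best-responds to any q_M: π_R = (148 - 2Q)q_R - 42q_R.
Setting the follower's marginal profit to zero, 106 - 2q_M - 4q_R = 0, i.e. q_R = (106 - 2q_M)/4.
Meridian substitutes q_R(q_M) into its own profit: π_M = q_M(148 - 2q_M - (106 - 2q_M)/2) - 41q_M = (95 - q_M)q_M - 41q_M.
Maximising: ∂π_M/∂q_M = 54 - 2q_M = 0, giving q_M = 27.
Then q_R = (106 - 2·27)/4 = 13.
Total output Q = 40, so price P = 148 - 2·40 = 68.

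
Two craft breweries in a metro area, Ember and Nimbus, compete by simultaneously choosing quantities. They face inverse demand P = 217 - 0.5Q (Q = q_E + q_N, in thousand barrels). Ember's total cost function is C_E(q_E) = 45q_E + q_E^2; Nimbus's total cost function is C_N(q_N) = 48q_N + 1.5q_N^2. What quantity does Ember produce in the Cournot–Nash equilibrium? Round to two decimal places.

51.36

Ember's profit: π_E = (217 - 0.5Q)q_E - (45q_E + q_E²). Setting ∂π_E/∂q_E = 0: 172 - 3q_E - (1/2)(q_N) = 0.
Nimbus's profit: π_N = (217 - 0.5Q)q_N - (48q_N + (3/2)q_N²). Setting ∂π_N/∂q_N = 0: 169 - 4q_N - (1/2)(q_E) = 0.
Best responses: q_E = (172 - (1/2)q_N)/3, q_N = (169 - (1/2)q_E)/4.
Substituting one into the other gives q_E = 51.3617 and q_N = 1684/47.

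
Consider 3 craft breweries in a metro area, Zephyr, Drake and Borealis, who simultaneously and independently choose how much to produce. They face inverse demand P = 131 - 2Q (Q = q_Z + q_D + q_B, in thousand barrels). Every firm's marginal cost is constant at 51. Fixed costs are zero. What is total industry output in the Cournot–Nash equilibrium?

30

Each firm earns π_i = (131 - 2Q)q_i - 51q_i.
Setting ∂π_i/∂q_i = 0 with rivals' quantities fixed: 80 - 4q_i - 2·Σ_{j≠i} q_j = 0.
With identical firms every q_j equals q_i, so Σ_{j≠i} q_j = 2q_i and 80 = 8q_i, giving q_i = 10.
Total output Q = 10 + 10 + 10 = 30.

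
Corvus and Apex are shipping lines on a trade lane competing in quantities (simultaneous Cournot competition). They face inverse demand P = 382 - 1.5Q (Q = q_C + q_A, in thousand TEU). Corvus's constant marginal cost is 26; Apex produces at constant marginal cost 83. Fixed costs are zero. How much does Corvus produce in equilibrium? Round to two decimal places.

91.78

Corvus's profit: π_C = (382 - 1.5Q)q_C - (26q_C). Setting ∂π_C/∂q_C = 0: 356 - 3q_C - (3/2)(q_A) = 0.
Apex's profit: π_A = (382 - 1.5Q)q_A - (83q_A). Setting ∂π_A/∂q_A = 0: 299 - 3q_A - (3/2)(q_C) = 0.
So q_C = (356 - (3/2)q_A)/3 and q_A = (299 - (3/2)q_C)/3.
Solving the pair: q_C = 826/9, q_A = 484/9.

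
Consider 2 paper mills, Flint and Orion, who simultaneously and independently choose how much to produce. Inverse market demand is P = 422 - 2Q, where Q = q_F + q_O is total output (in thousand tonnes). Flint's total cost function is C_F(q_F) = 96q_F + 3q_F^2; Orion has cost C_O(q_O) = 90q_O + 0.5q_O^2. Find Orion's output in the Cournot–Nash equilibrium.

Flint's profit: π_F = (422 - 2Q)q_F - (96q_F + 3q_F²). Setting ∂π_F/∂q_F = 0: 326 - 10q_F - 2(q_O) = 0.
Orion's first-order condition: 332 - 5q_O - 2(q_F) = 0.
Rearranging gives the reaction functions q_F = (326 - 2q_O)/10 and q_O = (332 - 2q_F)/5.
Substituting one into the other gives q_F = 21 and q_O = 58.

58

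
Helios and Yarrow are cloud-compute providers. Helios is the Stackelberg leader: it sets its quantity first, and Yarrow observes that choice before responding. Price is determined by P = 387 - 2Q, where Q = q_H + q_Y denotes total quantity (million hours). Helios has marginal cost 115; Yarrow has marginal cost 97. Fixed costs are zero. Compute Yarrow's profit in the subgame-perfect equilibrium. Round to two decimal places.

3321.13

Solve by backward induction. Given q_H, the follower Yarrow maximises π_Y = (387 - 2q_H - 2q_Y)q_Y - 97q_Y.
Setting the follower's marginal profit to zero, 290 - 2q_H - 4q_Y = 0, i.e. q_Y = (290 - 2q_H)/4.
Helios substitutes q_Y(q_H) into its own profit: π_H = q_H(387 - 2q_H - (290 - 2q_H)/2) - 115q_H = (242 - q_H)q_H - 115q_H.
The leader's first-order condition 127 - 2q_H = 0 yields q_H = 127/2.
Then q_Y = (290 - 2·(127/2))/4 = 163/4.
Price P = 387 - 2·(417/4) = 357/2.
Yarrow's profit: (357/2 - 97)·(163/4) = 3321.1250.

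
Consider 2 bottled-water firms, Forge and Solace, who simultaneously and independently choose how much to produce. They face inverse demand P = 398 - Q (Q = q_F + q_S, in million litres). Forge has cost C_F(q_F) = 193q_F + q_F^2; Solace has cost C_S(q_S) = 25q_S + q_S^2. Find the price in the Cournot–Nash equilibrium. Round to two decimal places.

282.40

Forge's profit: π_F = (398 - Q)q_F - (193q_F + q_F²). Setting ∂π_F/∂q_F = 0: 205 - 4q_F - (q_S) = 0.
Solace's first-order condition: 373 - 4q_S - (q_F) = 0.
So q_F = (205 - q_S)/4 and q_S = (373 - q_F)/4.
Solving the pair: q_F = 149/5, q_S = 429/5.
Total output Q = 578/5, so price P = 398 - 578/5 = 1412/5.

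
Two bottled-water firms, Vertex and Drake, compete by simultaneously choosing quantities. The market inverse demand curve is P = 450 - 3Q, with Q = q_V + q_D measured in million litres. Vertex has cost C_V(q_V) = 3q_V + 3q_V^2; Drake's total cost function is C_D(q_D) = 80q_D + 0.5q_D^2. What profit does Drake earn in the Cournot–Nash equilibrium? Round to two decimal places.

Vertex's profit: π_V = (450 - 3Q)q_V - (3q_V + 3q_V²). Setting ∂π_V/∂q_V = 0: 447 - 12q_V - 3(q_D) = 0.
Drake's profit: π_D = (450 - 3Q)q_D - (80q_D + (1/2)q_D²). Setting ∂π_D/∂q_D = 0: 370 - 7q_D - 3(q_V) = 0.
So q_V = (447 - 3q_D)/12 and q_D = (370 - 3q_V)/7.
Substituting one into the other gives q_V = 673/25 and q_D = 1033/25.
Price P = 450 - 3·(1706/25) = 245.2800.
Drake's profit: 245.2800·(1033/25) - 80·(1033/25) - (1/2)(1033/25)² = 5975.6984.

5975.70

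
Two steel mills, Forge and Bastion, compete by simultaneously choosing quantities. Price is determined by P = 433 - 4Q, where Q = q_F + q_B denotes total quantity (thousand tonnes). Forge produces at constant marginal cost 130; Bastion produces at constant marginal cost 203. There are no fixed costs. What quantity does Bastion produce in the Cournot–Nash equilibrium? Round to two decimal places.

Forge's profit: π_F = (433 - 4Q)q_F - (130q_F). Setting ∂π_F/∂q_F = 0: 303 - 8q_F - 4(q_B) = 0.
Bastion's profit: π_B = (433 - 4Q)q_B - (203q_B). Setting ∂π_B/∂q_B = 0: 230 - 8q_B - 4(q_F) = 0.
Best responses: q_F = (303 - 4q_B)/8, q_B = (230 - 4q_F)/8.
Solving the pair: q_F = 94/3, q_B = 157/12.

13.08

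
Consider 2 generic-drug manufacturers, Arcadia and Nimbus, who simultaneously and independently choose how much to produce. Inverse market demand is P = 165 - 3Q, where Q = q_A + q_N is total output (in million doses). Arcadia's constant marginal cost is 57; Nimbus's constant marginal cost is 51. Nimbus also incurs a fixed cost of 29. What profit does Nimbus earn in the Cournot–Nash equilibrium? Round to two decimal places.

Arcadia's profit: π_A = (165 - 3Q)q_A - (57q_A). Setting ∂π_A/∂q_A = 0: 108 - 6q_A - 3(q_N) = 0.
Nimbus's first-order condition: 114 - 6q_N - 3(q_A) = 0.
Rearranging gives the reaction functions q_A = (108 - 3q_N)/6 and q_N = (114 - 3q_A)/6.
Substituting one into the other gives q_A = 34/3 and q_N = 40/3.
Price P = 165 - 3·(74/3) = 91.
Nimbus's profit: (91 - 51)·(40/3) - 29 = 1513/3.

504.33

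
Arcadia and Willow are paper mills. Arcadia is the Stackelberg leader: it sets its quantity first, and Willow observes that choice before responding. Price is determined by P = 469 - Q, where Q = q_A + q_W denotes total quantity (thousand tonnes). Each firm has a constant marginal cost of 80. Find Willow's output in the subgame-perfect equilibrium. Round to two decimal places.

97.25

The follower Willow best-responds to any q_A: π_W = (469 - Q)q_W - 80q_W.
Follower FOC: 389 - q_A - 2q_W = 0, so q_W(q_A) = (389 - q_A)/2.
The leader anticipates this reaction. Substituting into P = 469 - Q gives P = 549/2 - (1/2)q_A, so π_A = (549/2 - (1/2)q_A)q_A - 80q_A.
Maximising: ∂π_A/∂q_A = 389/2 - q_A = 0, giving q_A = 389/2.
Then q_W = (389 - 389/2)/2 = 389/4.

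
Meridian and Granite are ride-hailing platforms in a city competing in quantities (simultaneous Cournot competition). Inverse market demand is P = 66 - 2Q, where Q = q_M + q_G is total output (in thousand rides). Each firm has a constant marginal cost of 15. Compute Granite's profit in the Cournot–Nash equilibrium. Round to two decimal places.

144.50

A representative firm's profit is π_i = q_i(66 - 2Q) - 15q_i.
First-order condition (treating rivals' output as given): 51 - 4q_i - 2q_j = 0.
By symmetry each firm produces the same amount; substituting q_j = q_i yields q_i = 51/6 = 17/2.
Price P = 66 - 2·17 = 32.
Granite's profit: (32 - 15)·(17/2) = 289/2.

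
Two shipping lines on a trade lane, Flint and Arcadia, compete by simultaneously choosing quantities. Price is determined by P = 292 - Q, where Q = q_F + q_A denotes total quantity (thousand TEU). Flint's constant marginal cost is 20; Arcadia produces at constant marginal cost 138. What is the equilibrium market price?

Flint's profit: π_F = (292 - Q)q_F - (20q_F). Setting ∂π_F/∂q_F = 0: 272 - 2q_F - (q_A) = 0.
Arcadia's profit: π_A = (292 - Q)q_A - (138q_A). Setting ∂π_A/∂q_A = 0: 154 - 2q_A - (q_F) = 0.
Best responses: q_F = (272 - q_A)/2, q_A = (154 - q_F)/2.
Substituting one into the other gives q_F = 130 and q_A = 12.
Total output Q = 142, so price P = 292 - 142 = 150.

150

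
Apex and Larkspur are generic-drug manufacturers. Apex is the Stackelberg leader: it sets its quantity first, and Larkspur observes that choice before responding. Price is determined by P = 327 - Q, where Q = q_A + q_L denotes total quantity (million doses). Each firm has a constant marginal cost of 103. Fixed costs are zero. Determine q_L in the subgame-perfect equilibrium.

Solve by backward induction. Given q_A, the follower Larkspur maximises π_L = (327 - q_A - q_L)q_L - 103q_L.
Follower FOC: 224 - q_A - 2q_L = 0, so q_L(q_A) = (224 - q_A)/2.
The leader anticipates this reaction. Substituting into P = 327 - Q gives P = 215 - (1/2)q_A, so π_A = (215 - (1/2)q_A)q_A - 103q_A.
The leader's first-order condition 112 - q_A = 0 yields q_A = 112.
Then q_L = (224 - 112)/2 = 56.

56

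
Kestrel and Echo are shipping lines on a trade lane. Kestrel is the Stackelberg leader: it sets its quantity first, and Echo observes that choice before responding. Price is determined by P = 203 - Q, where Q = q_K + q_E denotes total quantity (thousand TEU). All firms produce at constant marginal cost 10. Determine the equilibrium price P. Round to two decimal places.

58.25

The follower Echo best-responds to any q_K: π_E = (203 - Q)q_E - 10q_E.
Follower FOC: 193 - q_K - 2q_E = 0, so q_E(q_K) = (193 - q_K)/2.
Kestrel substitutes q_E(q_K) into its own profit: π_K = q_K(203 - q_K - (193 - q_K)/2) - 10q_K = (213/2 - (1/2)q_K)q_K - 10q_K.
The leader's first-order condition 193/2 - q_K = 0 yields q_K = 193/2.
Then q_E = (193 - 193/2)/2 = 193/4.
Total output Q = 579/4, so price P = 203 - 579/4 = 233/4.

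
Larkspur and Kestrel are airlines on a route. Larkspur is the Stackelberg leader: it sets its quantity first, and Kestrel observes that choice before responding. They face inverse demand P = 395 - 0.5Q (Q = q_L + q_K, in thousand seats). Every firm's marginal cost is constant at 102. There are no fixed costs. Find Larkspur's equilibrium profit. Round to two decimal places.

21462.25

The follower Kestrel best-responds to any q_L: π_K = (395 - 0.5Q)q_K - 102q_K.
∂π_K/∂q_K = 293 - (1/2)q_L - q_K = 0 gives the reaction function q_K = (293 - (1/2)q_L).
The leader anticipates this reaction. Substituting into P = 395 - 0.5Q gives P = 497/2 - (1/4)q_L, so π_L = (497/2 - (1/4)q_L)q_L - 102q_L.
The leader's first-order condition 293/2 - (1/2)q_L = 0 yields q_L = 293.
Then q_K = (293 - (1/2)·293) = 293/2.
Price P = 395 - (1/2)·(879/2) = 701/4.
Larkspur's profit: (701/4 - 102)·293 = 21462.2500.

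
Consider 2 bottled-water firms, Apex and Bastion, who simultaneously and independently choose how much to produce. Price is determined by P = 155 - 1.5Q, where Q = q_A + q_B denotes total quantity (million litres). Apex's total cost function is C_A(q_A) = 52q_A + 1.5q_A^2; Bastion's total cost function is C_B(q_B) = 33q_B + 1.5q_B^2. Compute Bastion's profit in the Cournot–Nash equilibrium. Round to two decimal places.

878.37

Apex's profit: π_A = (155 - 1.5Q)q_A - (52q_A + (3/2)q_A²). Setting ∂π_A/∂q_A = 0: 103 - 6q_A - (3/2)(q_B) = 0.
Bastion's first-order condition: 122 - 6q_B - (3/2)(q_A) = 0.
Rearranging gives the reaction functions q_A = (103 - (3/2)q_B)/6 and q_B = (122 - (3/2)q_A)/6.
Substituting one into the other gives q_A = 116/9 and q_B = 154/9.
Price P = 155 - (3/2)·30 = 110.
Bastion's profit: 110·(154/9) - 33·(154/9) - (3/2)(154/9)² = 878.3704.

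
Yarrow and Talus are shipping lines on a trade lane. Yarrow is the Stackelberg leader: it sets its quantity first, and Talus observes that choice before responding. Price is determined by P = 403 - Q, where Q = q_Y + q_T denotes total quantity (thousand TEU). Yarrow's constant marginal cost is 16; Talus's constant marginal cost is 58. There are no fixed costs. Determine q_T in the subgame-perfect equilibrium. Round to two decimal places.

65.25

Solve by backward induction. Given q_Y, the follower Talus maximises π_T = (403 - q_Y - q_T)q_T - 58q_T.
∂π_T/∂q_T = 345 - q_Y - 2q_T = 0 gives the reaction function q_T = (345 - q_Y)/2.
The leader anticipates this reaction. Substituting into P = 403 - Q gives P = 461/2 - (1/2)q_Y, so π_Y = (461/2 - (1/2)q_Y)q_Y - 16q_Y.
The leader's first-order condition 429/2 - q_Y = 0 yields q_Y = 429/2.
Then q_T = (345 - 429/2)/2 = 261/4.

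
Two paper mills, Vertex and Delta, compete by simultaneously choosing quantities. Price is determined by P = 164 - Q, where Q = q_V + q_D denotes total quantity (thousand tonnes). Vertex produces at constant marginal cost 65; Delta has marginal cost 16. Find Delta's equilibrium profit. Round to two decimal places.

Vertex's profit: π_V = (164 - Q)q_V - (65q_V). Setting ∂π_V/∂q_V = 0: 99 - 2q_V - (q_D) = 0.
Delta's profit: π_D = (164 - Q)q_D - (16q_D). Setting ∂π_D/∂q_D = 0: 148 - 2q_D - (q_V) = 0.
Best responses: q_V = (99 - q_D)/2, q_D = (148 - q_V)/2.
Solving the pair: q_V = 50/3, q_D = 197/3.
Price P = 164 - 247/3 = 245/3.
Delta's profit: (245/3 - 16)·(197/3) = 4312.1111.

4312.11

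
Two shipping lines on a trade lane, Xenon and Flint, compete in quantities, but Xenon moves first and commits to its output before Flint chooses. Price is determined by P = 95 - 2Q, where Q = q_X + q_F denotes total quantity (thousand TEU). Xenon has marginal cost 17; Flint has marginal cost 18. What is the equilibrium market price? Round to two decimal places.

Solve by backward induction. Given q_X, the follower Flint maximises π_F = (95 - 2q_X - 2q_F)q_F - 18q_F.
Follower FOC: 77 - 2q_X - 4q_F = 0, so q_F(q_X) = (77 - 2q_X)/4.
The leader anticipates this reaction. Substituting into P = 95 - 2Q gives P = 113/2 - q_X, so π_X = (113/2 - q_X)q_X - 17q_X.
Leader FOC: 79/2 - 2q_X = 0, so q_X = 79/4.
Then q_F = (77 - 2·(79/4))/4 = 75/8.
Total output Q = 233/8, so price P = 95 - 2·(233/8) = 147/4.

36.75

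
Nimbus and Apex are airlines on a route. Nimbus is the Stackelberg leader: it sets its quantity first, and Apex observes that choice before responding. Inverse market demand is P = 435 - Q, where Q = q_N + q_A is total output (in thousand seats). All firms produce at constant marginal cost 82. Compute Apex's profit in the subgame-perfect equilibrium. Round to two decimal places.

The follower Apex best-responds to any q_N: π_A = (435 - Q)q_A - 82q_A.
∂π_A/∂q_A = 353 - q_N - 2q_A = 0 gives the reaction function q_A = (353 - q_N)/2.
Nimbus substitutes q_A(q_N) into its own profit: π_N = q_N(435 - q_N - (353 - q_N)/2) - 82q_N = (517/2 - (1/2)q_N)q_N - 82q_N.
The leader's first-order condition 353/2 - q_N = 0 yields q_N = 353/2.
Then q_A = (353 - 353/2)/2 = 353/4.
Price P = 435 - 1059/4 = 681/4.
Apex's profit: (681/4 - 82)·(353/4) = 7788.0625.

7788.06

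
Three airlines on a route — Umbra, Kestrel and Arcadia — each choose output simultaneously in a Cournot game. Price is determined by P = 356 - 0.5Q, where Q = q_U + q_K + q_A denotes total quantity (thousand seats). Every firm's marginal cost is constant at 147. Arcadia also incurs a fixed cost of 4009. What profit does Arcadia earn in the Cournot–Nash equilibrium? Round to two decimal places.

1451.13

Each firm earns π_i = (356 - 0.5Q)q_i - 147q_i.
First-order condition (treating rivals' output as given): 209 - q_i - (1/2)·Σ_{j≠i} q_j = 0.
With identical firms every q_j equals q_i, so Σ_{j≠i} q_j = 2q_i and 209 = 2q_i, giving q_i = 209/2.
Price P = 356 - (1/2)·(627/2) = 797/4.
Arcadia's profit: (797/4 - 147)·(209/2) - 4009 = 1451.1250.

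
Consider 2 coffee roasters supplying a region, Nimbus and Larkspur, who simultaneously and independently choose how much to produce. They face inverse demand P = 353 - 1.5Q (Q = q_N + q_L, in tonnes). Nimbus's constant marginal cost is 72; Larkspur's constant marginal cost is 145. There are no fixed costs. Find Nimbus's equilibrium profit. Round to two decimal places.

Nimbus's profit: π_N = (353 - 1.5Q)q_N - (72q_N). Setting ∂π_N/∂q_N = 0: 281 - 3q_N - (3/2)(q_L) = 0.
Larkspur's profit: π_L = (353 - 1.5Q)q_L - (145q_L). Setting ∂π_L/∂q_L = 0: 208 - 3q_L - (3/2)(q_N) = 0.
So q_N = (281 - (3/2)q_L)/3 and q_L = (208 - (3/2)q_N)/3.
Substituting one into the other gives q_N = 236/3 and q_L = 30.
Price P = 353 - (3/2)·(326/3) = 190.
Nimbus's profit: (190 - 72)·(236/3) = 9282.6667.

9282.67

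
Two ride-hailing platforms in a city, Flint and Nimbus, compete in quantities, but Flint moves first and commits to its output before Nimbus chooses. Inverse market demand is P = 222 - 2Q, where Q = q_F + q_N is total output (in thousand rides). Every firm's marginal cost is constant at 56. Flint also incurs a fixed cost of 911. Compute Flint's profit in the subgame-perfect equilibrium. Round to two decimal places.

811.25

Solve by backward induction. Given q_F, the follower Nimbus maximises π_N = (222 - 2q_F - 2q_N)q_N - 56q_N.
Follower FOC: 166 - 2q_F - 4q_N = 0, so q_N(q_F) = (166 - 2q_F)/4.
Flint substitutes q_N(q_F) into its own profit: π_F = q_F(222 - 2q_F - (166 - 2q_F)/2) - 56q_F = (139 - q_F)q_F - 56q_F.
Maximising: ∂π_F/∂q_F = 83 - 2q_F = 0, giving q_F = 83/2.
Then q_N = (166 - 2·(83/2))/4 = 83/4.
Price P = 222 - 2·(249/4) = 195/2.
Flint's profit: (195/2 - 56)·(83/2) - 911 = 811.2500.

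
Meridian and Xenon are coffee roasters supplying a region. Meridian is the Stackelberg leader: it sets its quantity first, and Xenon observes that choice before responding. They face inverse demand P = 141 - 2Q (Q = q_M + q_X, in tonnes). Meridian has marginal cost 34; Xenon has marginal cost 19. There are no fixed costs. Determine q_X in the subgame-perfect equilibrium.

The follower Xenon best-responds to any q_M: π_X = (141 - 2Q)q_X - 19q_X.
∂π_X/∂q_X = 122 - 2q_M - 4q_X = 0 gives the reaction function q_X = (122 - 2q_M)/4.
The leader anticipates this reaction. Substituting into P = 141 - 2Q gives P = 80 - q_M, so π_M = (80 - q_M)q_M - 34q_M.
Leader FOC: 46 - 2q_M = 0, so q_M = 23.
Then q_X = (122 - 2·23)/4 = 19.

19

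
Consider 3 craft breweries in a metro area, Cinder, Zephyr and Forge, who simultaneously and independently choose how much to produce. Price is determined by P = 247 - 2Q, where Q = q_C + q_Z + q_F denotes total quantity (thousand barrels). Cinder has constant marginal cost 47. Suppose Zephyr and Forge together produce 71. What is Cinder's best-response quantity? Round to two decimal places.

With rivals' combined output fixed at 71, Cinder's profit is π_C = (247 - 2·71 - 2q_C)q_C - (47q_C) = (105 - 2q_C)q_C - (47q_C).
∂π_C/∂q_C = 58 - 4q_C = 0, so q_C = 29/2.

14.50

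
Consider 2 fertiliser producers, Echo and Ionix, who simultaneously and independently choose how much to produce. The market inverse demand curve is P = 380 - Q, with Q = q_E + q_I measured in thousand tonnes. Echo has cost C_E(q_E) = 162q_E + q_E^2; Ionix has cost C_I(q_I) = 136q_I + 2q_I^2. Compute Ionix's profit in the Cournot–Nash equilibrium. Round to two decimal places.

Echo's profit: π_E = (380 - Q)q_E - (162q_E + q_E²). Setting ∂π_E/∂q_E = 0: 218 - 4q_E - (q_I) = 0.
Ionix's profit: π_I = (380 - Q)q_I - (136q_I + 2q_I²). Setting ∂π_I/∂q_I = 0: 244 - 6q_I - (q_E) = 0.
Best responses: q_E = (218 - q_I)/4, q_I = (244 - q_E)/6.
Solving the pair: q_E = 1064/23, q_I = 758/23.
Price P = 380 - 1822/23 = 300.7826.
Ionix's profit: 300.7826·(758/23) - 136·(758/23) - 2(758/23)² = 3258.3970.

3258.40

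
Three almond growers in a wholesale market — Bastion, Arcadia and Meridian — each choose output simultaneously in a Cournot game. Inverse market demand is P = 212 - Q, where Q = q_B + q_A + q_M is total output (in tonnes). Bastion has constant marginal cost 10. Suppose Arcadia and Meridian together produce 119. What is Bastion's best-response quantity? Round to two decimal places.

With rivals' combined output fixed at 119, Bastion's profit is π_B = (212 - 119 - q_B)q_B - (10q_B) = (93 - q_B)q_B - (10q_B).
∂π_B/∂q_B = 83 - 2q_B = 0, so q_B = 83/2.

41.50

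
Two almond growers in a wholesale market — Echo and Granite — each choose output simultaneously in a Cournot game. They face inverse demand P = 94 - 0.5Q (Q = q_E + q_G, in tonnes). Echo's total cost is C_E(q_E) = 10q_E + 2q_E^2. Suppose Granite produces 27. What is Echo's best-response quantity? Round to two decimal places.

14.10

With the rival's output fixed at 27, Echo's profit is π_E = (94 - (1/2)·27 - (1/2)q_E)q_E - (10q_E + 2q_E²) = (161/2 - (1/2)q_E)q_E - (10q_E + 2q_E²).
∂π_E/∂q_E = 141/2 - 5q_E = 0, so q_E = 141/10.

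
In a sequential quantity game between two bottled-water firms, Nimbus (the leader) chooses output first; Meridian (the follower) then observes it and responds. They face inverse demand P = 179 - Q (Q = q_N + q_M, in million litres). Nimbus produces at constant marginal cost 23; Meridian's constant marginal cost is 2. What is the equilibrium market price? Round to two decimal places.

56.75

The follower Meridian best-responds to any q_N: π_M = (179 - Q)q_M - 2q_M.
Follower FOC: 177 - q_N - 2q_M = 0, so q_M(q_N) = (177 - q_N)/2.
Nimbus substitutes q_M(q_N) into its own profit: π_N = q_N(179 - q_N - (177 - q_N)/2) - 23q_N = (181/2 - (1/2)q_N)q_N - 23q_N.
Leader FOC: 135/2 - q_N = 0, so q_N = 135/2.
Then q_M = (177 - 135/2)/2 = 219/4.
Total output Q = 489/4, so price P = 179 - 489/4 = 227/4.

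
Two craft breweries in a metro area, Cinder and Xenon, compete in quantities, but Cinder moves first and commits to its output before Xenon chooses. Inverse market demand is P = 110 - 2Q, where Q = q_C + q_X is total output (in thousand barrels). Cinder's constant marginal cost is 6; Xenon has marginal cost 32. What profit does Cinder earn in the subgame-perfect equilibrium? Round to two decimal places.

Solve by backward induction. Given q_C, the follower Xenon maximises π_X = (110 - 2q_C - 2q_X)q_X - 32q_X.
∂π_X/∂q_X = 78 - 2q_C - 4q_X = 0 gives the reaction function q_X = (78 - 2q_C)/4.
Cinder substitutes q_X(q_C) into its own profit: π_C = q_C(110 - 2q_C - (78 - 2q_C)/2) - 6q_C = (71 - q_C)q_C - 6q_C.
Leader FOC: 65 - 2q_C = 0, so q_C = 65/2.
Then q_X = (78 - 2·(65/2))/4 = 13/4.
Price P = 110 - 2·(143/4) = 77/2.
Cinder's profit: (77/2 - 6)·(65/2) = 1056.2500.

1056.25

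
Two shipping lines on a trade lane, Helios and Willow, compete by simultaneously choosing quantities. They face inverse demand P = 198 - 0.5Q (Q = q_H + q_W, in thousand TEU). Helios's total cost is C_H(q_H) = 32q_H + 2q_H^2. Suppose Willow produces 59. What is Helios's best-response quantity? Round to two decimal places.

27.30

With the rival's output fixed at 59, Helios's profit is π_H = (198 - (1/2)·59 - (1/2)q_H)q_H - (32q_H + 2q_H²) = (337/2 - (1/2)q_H)q_H - (32q_H + 2q_H²).
∂π_H/∂q_H = 273/2 - 5q_H = 0, so q_H = 273/10.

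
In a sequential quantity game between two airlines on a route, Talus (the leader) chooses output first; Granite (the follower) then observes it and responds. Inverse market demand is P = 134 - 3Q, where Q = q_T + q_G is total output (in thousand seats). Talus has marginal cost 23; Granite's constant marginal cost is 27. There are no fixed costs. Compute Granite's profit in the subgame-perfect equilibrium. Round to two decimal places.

204.19

Solve by backward induction. Given q_T, the follower Granite maximises π_G = (134 - 3q_T - 3q_G)q_G - 27q_G.
Setting the follower's marginal profit to zero, 107 - 3q_T - 6q_G = 0, i.e. q_G = (107 - 3q_T)/6.
Talus substitutes q_G(q_T) into its own profit: π_T = q_T(134 - 3q_T - (107 - 3q_T)/2) - 23q_T = (161/2 - (3/2)q_T)q_T - 23q_T.
The leader's first-order condition 115/2 - 3q_T = 0 yields q_T = 115/6.
Then q_G = (107 - 3·(115/6))/6 = 33/4.
Price P = 134 - 3·(329/12) = 207/4.
Granite's profit: (207/4 - 27)·(33/4) = 204.1875.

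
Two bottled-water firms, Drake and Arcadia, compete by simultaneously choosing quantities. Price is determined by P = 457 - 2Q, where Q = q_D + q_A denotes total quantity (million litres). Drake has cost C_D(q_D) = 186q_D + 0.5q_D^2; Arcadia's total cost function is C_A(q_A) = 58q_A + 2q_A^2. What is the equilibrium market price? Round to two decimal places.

Drake's profit: π_D = (457 - 2Q)q_D - (186q_D + (1/2)q_D²). Setting ∂π_D/∂q_D = 0: 271 - 5q_D - 2(q_A) = 0.
Arcadia's profit: π_A = (457 - 2Q)q_A - (58q_A + 2q_A²). Setting ∂π_A/∂q_A = 0: 399 - 8q_A - 2(q_D) = 0.
Best responses: q_D = (271 - 2q_A)/5, q_A = (399 - 2q_D)/8.
Solving the pair: q_D = 685/18, q_A = 1453/36.
Total output Q = 941/12, so price P = 457 - 2·(941/12) = 1801/6.

300.17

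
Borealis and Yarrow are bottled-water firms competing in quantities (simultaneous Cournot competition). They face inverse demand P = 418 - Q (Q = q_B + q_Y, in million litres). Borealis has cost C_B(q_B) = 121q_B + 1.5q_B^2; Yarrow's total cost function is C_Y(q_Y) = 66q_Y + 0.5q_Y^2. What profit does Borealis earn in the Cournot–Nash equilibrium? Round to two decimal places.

3705.63

Borealis's profit: π_B = (418 - Q)q_B - (121q_B + (3/2)q_B²). Setting ∂π_B/∂q_B = 0: 297 - 5q_B - (q_Y) = 0.
Yarrow's first-order condition: 352 - 3q_Y - (q_B) = 0.
Rearranging gives the reaction functions q_B = (297 - q_Y)/5 and q_Y = (352 - q_B)/3.
Substituting one into the other gives q_B = 77/2 and q_Y = 209/2.
Price P = 418 - 143 = 275.
Borealis's profit: 275·(77/2) - 121·(77/2) - (3/2)(77/2)² = 3705.6250.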